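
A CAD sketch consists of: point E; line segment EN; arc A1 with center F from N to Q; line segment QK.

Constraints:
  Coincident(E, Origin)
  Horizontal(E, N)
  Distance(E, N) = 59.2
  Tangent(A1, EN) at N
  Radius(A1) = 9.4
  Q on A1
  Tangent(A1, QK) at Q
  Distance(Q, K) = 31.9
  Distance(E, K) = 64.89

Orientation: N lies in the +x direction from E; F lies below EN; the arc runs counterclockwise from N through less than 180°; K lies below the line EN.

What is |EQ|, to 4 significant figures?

50.69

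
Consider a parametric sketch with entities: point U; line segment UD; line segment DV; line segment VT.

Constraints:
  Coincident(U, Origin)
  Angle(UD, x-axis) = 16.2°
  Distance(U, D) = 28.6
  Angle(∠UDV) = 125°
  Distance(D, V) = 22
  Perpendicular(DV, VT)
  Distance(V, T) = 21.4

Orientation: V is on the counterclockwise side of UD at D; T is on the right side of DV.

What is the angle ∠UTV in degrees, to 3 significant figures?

40.6°

U is at the origin; UD runs at 16.2° with length 28.6, so D = 28.6·(cos 16.2°, sin 16.2°) = (27.5, 7.98). ∠UDV = 125.0°, so DV runs at 16.2° + (180° − 125.0°) = 71.2° from the x-axis; with |DV| = 22.0, V = D + 22.0·(cos 71.2°, sin 71.2°) = (34.6, 28.8). DV ⟂ VT; with |VT| = 21.4 on the right of DV, T = V + 21.4·(0.947, -0.322) = (54.8, 21.9). Then cos ∠UTV = TU·TV / (|TU||TV|), giving 40.6°.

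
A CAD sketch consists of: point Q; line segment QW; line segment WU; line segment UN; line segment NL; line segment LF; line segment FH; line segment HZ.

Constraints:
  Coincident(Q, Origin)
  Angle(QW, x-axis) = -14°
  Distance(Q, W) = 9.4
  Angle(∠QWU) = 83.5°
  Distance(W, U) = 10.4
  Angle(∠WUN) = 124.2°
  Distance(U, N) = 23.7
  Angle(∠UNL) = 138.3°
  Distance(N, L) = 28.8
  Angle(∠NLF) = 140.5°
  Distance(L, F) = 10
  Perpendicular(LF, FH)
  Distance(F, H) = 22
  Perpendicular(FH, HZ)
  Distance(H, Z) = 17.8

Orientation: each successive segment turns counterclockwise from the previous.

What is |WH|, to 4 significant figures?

38.96

∠NLF = 140.5° gives LF at -140.5° from the x-axis; with |LF| = 10.0, F = (-43.73, 17.44). LF ⟂ FH, so FH runs at -50.50°; with |FH| = 22.0, H = (-29.74, 0.4664). Then |WH| = |H − W| = 38.96.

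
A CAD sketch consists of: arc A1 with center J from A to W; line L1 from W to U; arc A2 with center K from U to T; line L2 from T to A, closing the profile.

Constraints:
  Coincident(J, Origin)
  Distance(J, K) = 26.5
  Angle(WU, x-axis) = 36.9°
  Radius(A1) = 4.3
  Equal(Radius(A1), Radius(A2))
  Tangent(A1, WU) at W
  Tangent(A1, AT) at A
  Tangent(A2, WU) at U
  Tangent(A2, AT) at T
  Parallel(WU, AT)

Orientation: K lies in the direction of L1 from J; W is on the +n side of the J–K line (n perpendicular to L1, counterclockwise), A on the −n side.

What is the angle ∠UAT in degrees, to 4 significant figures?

17.98°

Tangency of A1 to both parallel lines with radius 4.3 puts W and A at J ± 4.3·n: W = (-2.582, 3.439), A = (2.582, -3.439). Equal radii place U and T the same way about K: U = K + 4.3·n = (18.61, 19.35), T = K − 4.3·n = (23.77, 12.47). Then cos ∠UAT = AU·AT / (|AU||AT|), giving 17.98°.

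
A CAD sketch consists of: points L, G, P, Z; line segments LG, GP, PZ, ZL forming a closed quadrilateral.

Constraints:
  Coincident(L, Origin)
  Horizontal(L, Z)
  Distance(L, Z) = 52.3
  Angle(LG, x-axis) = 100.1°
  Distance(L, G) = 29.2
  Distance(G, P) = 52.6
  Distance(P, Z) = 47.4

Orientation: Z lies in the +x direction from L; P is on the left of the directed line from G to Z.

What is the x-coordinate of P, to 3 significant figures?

44.3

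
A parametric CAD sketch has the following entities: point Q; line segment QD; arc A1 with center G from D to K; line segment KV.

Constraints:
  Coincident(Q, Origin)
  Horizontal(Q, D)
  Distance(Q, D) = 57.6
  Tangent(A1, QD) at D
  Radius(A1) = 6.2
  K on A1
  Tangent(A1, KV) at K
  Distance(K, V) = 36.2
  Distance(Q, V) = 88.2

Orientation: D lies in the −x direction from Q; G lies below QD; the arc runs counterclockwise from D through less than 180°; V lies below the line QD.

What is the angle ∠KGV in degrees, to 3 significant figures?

80.3°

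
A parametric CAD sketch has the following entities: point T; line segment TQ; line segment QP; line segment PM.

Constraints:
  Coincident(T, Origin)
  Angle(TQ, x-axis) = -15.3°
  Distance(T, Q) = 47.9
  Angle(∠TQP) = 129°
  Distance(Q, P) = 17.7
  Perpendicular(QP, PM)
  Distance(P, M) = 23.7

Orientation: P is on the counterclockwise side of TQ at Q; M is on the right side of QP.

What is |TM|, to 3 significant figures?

77.5

T is at the origin; TQ runs at -15.3° with length 47.9, so Q = 47.9·(cos -15.3°, sin -15.3°) = (46.2, -12.6). ∠TQP = 129.0°, so QP runs at -15.3° + (180° − 129.0°) = 35.7° from the x-axis; with |QP| = 17.7, P = Q + 17.7·(cos 35.7°, sin 35.7°) = (60.6, -2.31). QP is perpendicular to PM; with |PM| = 23.7 on the right of QP, M = P + 23.7·(0.584, -0.812) = (74.4, -21.6). Then |TM| = |M − T| = 77.5.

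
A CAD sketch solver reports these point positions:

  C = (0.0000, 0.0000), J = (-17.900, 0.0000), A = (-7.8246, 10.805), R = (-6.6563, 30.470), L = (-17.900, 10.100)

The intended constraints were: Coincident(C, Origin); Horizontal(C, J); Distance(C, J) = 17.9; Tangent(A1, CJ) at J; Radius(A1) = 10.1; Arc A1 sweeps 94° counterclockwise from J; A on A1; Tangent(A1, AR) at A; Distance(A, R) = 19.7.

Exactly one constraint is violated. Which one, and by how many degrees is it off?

Tangent(A1, AR) at A — off by 7.40°.

C = (0.00, 0.00) ✓; C.y = 0.00, J.y = 0.00 ✓; |CJ| = 17.90 ✓; ∠(LJ, JC) = 90.00° ✓; |LJ| = 10.10 ✓; bearing(L→A) − bearing(L→J) = 94.00° ✓; |LA| = 10.10 ✓; ∠(LA, AR) = 97.40° ✗; |AR| = 19.70 ✓.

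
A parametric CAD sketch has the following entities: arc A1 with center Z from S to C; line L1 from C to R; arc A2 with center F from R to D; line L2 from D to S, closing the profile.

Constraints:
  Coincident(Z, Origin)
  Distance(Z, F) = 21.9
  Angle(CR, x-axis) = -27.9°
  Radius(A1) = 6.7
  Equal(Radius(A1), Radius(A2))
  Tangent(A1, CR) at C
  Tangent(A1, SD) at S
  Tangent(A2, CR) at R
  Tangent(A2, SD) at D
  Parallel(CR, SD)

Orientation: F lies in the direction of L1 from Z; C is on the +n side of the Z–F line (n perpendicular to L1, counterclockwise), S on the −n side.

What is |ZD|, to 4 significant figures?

22.90

The slot axis is L1's direction at -27.9°, so u = (cos -27.9°, sin -27.9°) = (0.8838, -0.4679) and n = (−sin -27.9°, cos -27.9°) = (0.4679, 0.8838). Z is at the origin and F lies 21.9 along u from Z, so F = 21.9·u = (19.35, -10.25). Tangency of A1 to both parallel lines with radius 6.7 puts C and S at Z ± 6.7·n: C = (3.135, 5.921), S = (-3.135, -5.921). Equal radii place R and D the same way about F: R = F + 6.7·n = (22.49, -4.326), D = F − 6.7·n = (16.22, -16.17). Then |ZD| = |D − Z| = 22.90.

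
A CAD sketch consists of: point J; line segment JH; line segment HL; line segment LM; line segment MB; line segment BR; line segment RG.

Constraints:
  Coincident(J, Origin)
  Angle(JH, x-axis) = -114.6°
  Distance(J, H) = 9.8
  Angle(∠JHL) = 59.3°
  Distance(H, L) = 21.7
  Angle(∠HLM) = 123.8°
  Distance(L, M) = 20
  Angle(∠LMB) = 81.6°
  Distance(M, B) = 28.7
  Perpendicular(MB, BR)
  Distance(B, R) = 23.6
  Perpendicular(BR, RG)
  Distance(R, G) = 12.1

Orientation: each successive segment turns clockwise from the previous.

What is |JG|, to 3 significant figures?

6.59

J is at the origin; JH runs at -114.6° with length 9.8, so H = (-4.08, -8.91). ∠JHL = 59.3° gives HL at 125° from the x-axis; with |HL| = 21.7, L = (-16.4, 8.93). ∠HLM = 123.8° gives LM at 68.5° from the x-axis; with |LM| = 20.0, M = (-9.10, 27.5). ∠LMB = 81.6° gives MB at -29.9° from the x-axis; with |MB| = 28.7, B = (15.8, 13.2). The perpendicularity gives BR at right angles to MB, so BR runs at -120°; with |BR| = 23.6, R = (4.01, -7.23). The perpendicularity gives RG at right angles to BR, so RG runs at 150°; with |RG| = 12.1, G = (-6.48, -1.20). Then |JG| = |G − J| = 6.59.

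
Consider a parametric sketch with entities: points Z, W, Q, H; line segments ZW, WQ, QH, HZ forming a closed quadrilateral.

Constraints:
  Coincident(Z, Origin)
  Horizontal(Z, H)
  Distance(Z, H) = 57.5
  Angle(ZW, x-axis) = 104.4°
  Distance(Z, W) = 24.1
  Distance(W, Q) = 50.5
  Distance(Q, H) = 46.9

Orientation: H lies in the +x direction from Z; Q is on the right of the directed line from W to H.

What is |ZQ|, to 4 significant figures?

27.32

Checks: |WQ| = 50.50 ✓; |QH| = 46.90 ✓.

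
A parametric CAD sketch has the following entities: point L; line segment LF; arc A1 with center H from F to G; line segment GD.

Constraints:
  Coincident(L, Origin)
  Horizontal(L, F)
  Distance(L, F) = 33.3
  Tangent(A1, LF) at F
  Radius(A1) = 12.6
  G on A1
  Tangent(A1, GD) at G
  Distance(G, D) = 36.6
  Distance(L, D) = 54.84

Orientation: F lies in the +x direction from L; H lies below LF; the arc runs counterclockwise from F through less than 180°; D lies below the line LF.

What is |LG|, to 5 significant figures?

24.635

Checks: |LF| = 33.30 ✓; |HG| = 12.60 ✓; ∠(HG, GD) = 90.00° ✓; |GD| = 36.60 ✓; |LD| = 54.84 ✓.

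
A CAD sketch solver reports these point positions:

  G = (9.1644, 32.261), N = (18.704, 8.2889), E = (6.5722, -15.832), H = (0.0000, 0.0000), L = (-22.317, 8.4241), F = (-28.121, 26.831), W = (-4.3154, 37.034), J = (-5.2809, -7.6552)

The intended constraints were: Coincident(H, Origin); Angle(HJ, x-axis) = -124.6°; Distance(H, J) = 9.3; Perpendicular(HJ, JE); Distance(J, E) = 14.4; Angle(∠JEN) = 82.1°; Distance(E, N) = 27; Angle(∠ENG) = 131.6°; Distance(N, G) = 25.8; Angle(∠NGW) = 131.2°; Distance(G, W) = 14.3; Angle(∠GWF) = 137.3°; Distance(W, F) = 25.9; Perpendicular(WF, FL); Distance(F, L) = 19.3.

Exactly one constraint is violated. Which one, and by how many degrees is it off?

Perpendicular(WF, FL) — off by 5.70°.

H = (0.00, 0.00) ✓; HJ at -124.6° ✓; |HJ| = 9.300 ✓; ∠(HJ, JE) = 90.00° ✓; |JE| = 14.40 ✓; ∠JEN = 82.10° ✓; |EN| = 27.00 ✓; ∠ENG = 131.6° ✓; |NG| = 25.80 ✓; ∠NGW = 131.2° ✓; |GW| = 14.30 ✓; ∠GWF = 137.3° ✓; |WF| = 25.90 ✓; ∠(WF, FL) = 84.30° ✗; |FL| = 19.30 ✓.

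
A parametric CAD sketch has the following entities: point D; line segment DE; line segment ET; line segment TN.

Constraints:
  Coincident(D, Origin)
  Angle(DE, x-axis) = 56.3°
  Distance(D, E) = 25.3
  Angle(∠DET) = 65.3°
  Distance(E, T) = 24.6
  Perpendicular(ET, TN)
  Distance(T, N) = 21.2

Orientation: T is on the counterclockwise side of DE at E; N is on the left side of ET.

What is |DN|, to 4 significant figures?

14.14

∠DET = 65.3°, so ET runs at 56.3° + (180° − 65.3°) = 171.0° from the x-axis; with |ET| = 24.6, T = E + 24.6·(cos 171.0°, sin 171.0°) = (-10.26, 24.90). ET ⟂ TN; with |TN| = 21.2 on the left of ET, N = T + 21.2·(-0.1564, -0.9877) = (-13.58, 3.958). Then |DN| = |N − D| = 14.14.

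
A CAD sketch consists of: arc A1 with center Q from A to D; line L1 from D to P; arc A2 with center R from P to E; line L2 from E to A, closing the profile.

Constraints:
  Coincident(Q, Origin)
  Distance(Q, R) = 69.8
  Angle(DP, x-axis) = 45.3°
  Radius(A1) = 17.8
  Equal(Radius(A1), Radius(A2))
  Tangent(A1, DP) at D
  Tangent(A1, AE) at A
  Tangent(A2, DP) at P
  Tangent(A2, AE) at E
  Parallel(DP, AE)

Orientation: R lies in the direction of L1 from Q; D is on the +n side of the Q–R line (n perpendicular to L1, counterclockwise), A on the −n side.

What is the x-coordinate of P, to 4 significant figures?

36.44

Tangency of A1 to both parallel lines with radius 17.8 puts D and A at Q ± 17.8·n: D = (-12.65, 12.52), A = (12.65, -12.52). Equal radii place P and E the same way about R: P = R + 17.8·n = (36.44, 62.13), E = R − 17.8·n = (61.75, 37.09). So P.x = 36.44.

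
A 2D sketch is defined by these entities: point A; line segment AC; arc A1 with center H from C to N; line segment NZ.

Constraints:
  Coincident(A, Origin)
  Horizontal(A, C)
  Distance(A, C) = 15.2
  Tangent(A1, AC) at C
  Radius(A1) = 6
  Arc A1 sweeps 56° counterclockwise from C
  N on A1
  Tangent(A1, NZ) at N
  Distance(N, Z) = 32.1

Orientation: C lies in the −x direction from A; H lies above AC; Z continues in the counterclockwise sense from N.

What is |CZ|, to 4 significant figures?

37.17

On A1, C sits at bearing -90° from H; a 56° counterclockwise sweep puts N at bearing -34°, so N = H + 6.0·(cos -34°, sin -34°) = (-10.23, 2.645). Tangency of A1 to NZ means the radius HN is perpendicular to NZ, so NZ runs along (−sin -34°, cos -34°); with |NZ| = 32.1, Z = (7.724, 29.26). Then |CZ| = |Z − C| = 37.17.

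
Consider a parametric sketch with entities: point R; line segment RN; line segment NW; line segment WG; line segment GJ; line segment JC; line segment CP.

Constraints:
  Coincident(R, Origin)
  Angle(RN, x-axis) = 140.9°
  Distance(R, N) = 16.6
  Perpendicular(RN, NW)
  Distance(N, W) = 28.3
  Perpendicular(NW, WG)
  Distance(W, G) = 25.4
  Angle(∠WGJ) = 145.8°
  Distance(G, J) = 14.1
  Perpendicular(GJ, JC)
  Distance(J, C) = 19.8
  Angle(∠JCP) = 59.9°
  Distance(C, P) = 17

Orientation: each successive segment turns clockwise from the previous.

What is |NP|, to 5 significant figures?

26.789

R is at the origin; RN runs at 140.9° with length 16.6, so N = (-12.882, 10.469). RN is perpendicular to NW, so NW runs at 50.900°; with |NW| = 28.3, W = (4.9658, 32.431). The perpendicularity gives WG at right angles to NW, so WG runs at -39.100°; with |WG| = 25.4, G = (24.677, 16.412). ∠WGJ = 145.8° gives GJ at -73.300° from the x-axis; with |GJ| = 14.1, J = (28.729, 2.9069). GJ is perpendicular to JC, so JC runs at -163.30°; with |JC| = 19.8, C = (9.7642, -2.7829). ∠JCP = 59.9° gives CP at 76.600° from the x-axis; with |CP| = 17.0, P = (13.704, 13.754). Then |NP| = |P − N| = 26.789.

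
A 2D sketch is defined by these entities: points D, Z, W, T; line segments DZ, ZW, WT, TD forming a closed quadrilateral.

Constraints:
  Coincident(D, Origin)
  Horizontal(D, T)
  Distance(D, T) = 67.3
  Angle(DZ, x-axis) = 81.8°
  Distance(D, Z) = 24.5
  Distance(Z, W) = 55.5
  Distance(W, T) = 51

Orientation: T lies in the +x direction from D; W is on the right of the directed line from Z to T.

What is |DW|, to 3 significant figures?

36.4

D is at the origin; DT is horizontal with |DT| = 67.3 and T in +x, so T = (67.3, 0). DZ runs at 81.8° with |DZ| = 24.5, so Z = (3.49, 24.2). W is determined by |ZW| = 55.5 and |WT| = 51.0 together: it lies at the intersection of circle(Z, 55.5) and circle(T, 51.0). With |ZT| = 68.3, the foot of the radical line on ZT is 37.6 from Z and the perpendicular offset is √(55.5² − 37.6²) = 40.8. Taking the right-of-ZT solution: W = (24.2, -27.2).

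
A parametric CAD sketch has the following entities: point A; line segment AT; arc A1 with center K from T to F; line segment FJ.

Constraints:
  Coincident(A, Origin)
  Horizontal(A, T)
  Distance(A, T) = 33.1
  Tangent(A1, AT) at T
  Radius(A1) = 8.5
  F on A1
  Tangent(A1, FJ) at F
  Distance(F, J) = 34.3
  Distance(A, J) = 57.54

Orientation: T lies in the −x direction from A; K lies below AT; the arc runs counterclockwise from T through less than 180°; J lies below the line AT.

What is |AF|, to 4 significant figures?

42.61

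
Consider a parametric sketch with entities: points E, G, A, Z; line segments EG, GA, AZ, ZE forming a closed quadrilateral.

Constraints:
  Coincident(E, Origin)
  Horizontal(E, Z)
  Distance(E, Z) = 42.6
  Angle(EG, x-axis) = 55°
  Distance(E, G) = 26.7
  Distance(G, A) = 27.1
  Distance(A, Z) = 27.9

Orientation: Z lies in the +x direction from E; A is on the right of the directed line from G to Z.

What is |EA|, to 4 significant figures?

16.07

E is at the origin; E and Z share the same y with |EZ| = 42.6 and Z in +x, so Z = (42.6, 0). EG runs at 55.0° with |EG| = 26.7, so G = (15.31, 21.87). A is determined by |GA| = 27.1 and |AZ| = 27.9 together: it lies at the intersection of circle(G, 27.1) and circle(Z, 27.9). With |GZ| = 34.97, the foot of the radical line on GZ is 16.86 from G and the perpendicular offset is √(27.1² − 16.86²) = 21.22. Taking the right-of-GZ solution: A = (15.19, -5.228).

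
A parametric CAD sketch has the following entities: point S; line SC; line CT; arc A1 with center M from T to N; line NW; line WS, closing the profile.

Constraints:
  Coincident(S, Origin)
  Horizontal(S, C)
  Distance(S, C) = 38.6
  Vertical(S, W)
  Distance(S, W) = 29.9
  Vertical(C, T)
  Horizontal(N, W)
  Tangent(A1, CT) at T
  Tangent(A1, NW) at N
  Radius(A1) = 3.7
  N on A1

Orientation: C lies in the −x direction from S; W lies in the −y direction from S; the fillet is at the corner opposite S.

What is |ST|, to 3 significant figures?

46.7

S is at the origin; SC is horizontal with |SC| = 38.6 and C on the −x side, so C = (-38.6, 0.00). SW is vertical with |SW| = 29.9 and W on the −y side, so W = (0.00, -29.9). The virtual corner opposite S is at (-38.6, -29.9). The tangent condition forces MT to be normal to CT and the tangent condition forces MN to be normal to NW, with radius 3.7, so the center M sits 3.7 in from both sides at M = (-34.9, -26.2). That places the tangent points at T = (-38.6, -26.2) on CT and N = (-34.9, -29.9) on NW. Then |ST| = |T − S| = 46.7.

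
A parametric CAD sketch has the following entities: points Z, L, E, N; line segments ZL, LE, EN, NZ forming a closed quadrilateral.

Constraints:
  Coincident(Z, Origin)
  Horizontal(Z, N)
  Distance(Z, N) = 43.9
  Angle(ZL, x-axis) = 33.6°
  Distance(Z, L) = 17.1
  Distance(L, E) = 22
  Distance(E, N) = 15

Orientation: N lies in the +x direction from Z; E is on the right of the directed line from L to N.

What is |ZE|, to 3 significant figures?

30.6

Z is at the origin; Z and N share the same y with |ZN| = 43.9 and N in +x, so N = (43.9, 0). ZL runs at 33.6° with |ZL| = 17.1, so L = (14.2, 9.46). E is determined by |LE| = 22.0 and |EN| = 15.0 together: it lies at the intersection of circle(L, 22.0) and circle(N, 15.0). With |LN| = 31.1, the foot of the radical line on LN is 19.7 from L and the perpendicular offset is √(22.0² − 19.7²) = 9.74. Taking the right-of-LN solution: E = (30.1, -5.81).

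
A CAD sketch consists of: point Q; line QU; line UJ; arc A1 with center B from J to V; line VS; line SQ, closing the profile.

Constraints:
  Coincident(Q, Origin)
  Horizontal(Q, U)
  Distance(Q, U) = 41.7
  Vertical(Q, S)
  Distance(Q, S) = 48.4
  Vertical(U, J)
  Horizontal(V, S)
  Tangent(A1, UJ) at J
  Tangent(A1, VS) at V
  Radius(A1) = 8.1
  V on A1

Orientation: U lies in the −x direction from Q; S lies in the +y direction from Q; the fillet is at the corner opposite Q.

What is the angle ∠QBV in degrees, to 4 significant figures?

140.2°

Q is at the origin; QU is horizontal with |QU| = 41.7 and U on the −x side, so U = (-41.70, 0.000). QS is vertical with |QS| = 48.4 and S on the +y side, so S = (0.000, 48.40). The virtual corner opposite Q is at (-41.70, 48.40). Since A1 is tangent to UJ there, BJ ⟂ UJ and tangency of A1 to VS means the radius BV is perpendicular to VS, with radius 8.1, so the center B sits 8.1 in from both sides at B = (-33.60, 40.30). That places the tangent points at J = (-41.70, 40.30) on UJ and V = (-33.60, 48.40) on VS. Then cos ∠QBV = BQ·BV / (|BQ||BV|), giving 140.2°.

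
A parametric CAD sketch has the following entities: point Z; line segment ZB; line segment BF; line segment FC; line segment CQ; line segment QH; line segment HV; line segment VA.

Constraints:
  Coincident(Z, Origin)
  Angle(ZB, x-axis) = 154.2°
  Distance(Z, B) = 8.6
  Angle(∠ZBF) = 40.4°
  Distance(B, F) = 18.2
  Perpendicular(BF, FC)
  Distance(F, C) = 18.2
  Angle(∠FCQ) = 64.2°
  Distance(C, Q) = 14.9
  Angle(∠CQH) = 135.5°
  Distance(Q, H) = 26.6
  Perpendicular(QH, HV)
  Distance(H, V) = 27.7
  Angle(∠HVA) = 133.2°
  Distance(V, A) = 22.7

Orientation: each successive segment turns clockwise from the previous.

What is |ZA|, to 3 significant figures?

39.8

QH is perpendicular to HV, so HV runs at 34.3°; with |HV| = 27.7, V = (7.73, 31.2). ∠HVA = 133.2° gives VA at -12.5° from the x-axis; with |VA| = 22.7, A = (29.9, 26.3). Then |ZA| = |A − Z| = 39.8.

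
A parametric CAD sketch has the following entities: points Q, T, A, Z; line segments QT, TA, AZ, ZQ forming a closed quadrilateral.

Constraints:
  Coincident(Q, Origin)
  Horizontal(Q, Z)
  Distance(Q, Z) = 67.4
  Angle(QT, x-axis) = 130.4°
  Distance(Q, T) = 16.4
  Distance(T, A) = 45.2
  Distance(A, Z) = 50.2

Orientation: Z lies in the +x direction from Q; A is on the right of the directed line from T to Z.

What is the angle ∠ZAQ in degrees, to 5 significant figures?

114.21°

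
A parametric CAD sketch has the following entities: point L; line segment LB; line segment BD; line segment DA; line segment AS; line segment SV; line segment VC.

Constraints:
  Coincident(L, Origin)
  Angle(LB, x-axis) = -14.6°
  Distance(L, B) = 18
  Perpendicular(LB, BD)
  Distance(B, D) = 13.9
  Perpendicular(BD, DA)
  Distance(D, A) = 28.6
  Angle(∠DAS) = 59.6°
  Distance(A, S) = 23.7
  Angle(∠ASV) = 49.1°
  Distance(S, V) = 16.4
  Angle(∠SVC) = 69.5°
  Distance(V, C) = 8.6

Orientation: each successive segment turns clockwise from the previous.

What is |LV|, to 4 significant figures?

11.19

L is at the origin; LB runs at -14.6° with length 18.0, so B = (17.42, -4.537). LB ⟂ BD, so BD runs at -104.6°; with |BD| = 13.9, D = (13.92, -17.99). BD is perpendicular to DA, so DA runs at 165.4°; with |DA| = 28.6, A = (-13.76, -10.78). ∠DAS = 59.6° gives AS at 45.00° from the x-axis; with |AS| = 23.7, S = (2.997, 5.979). ∠ASV = 49.1° gives SV at -85.90° from the x-axis; with |SV| = 16.4, V = (4.170, -10.38). Then |LV| = |V − L| = 11.19.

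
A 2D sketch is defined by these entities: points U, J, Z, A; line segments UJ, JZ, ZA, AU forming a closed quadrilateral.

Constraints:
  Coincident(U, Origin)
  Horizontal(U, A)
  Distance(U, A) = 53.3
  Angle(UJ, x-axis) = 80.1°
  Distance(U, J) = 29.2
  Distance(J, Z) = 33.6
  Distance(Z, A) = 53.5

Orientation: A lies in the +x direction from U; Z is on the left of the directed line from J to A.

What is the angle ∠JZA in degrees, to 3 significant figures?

76.6°

Checks: |JZ| = 33.60 ✓; |ZA| = 53.50 ✓.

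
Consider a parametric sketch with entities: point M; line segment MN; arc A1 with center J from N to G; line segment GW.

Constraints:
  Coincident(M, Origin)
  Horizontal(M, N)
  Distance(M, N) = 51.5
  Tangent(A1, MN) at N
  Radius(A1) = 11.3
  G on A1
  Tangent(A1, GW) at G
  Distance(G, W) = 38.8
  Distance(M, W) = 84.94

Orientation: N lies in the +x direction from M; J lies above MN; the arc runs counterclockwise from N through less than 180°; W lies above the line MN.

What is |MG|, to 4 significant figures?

63.16

M is at the origin; M and N share the same y with |MN| = 51.5 and N on the +x side, so N = (51.50, 0.000). Tangency of A1 to MN means the radius JN is perpendicular to MN, so J = N + (0, 11.3) = (51.50, 11.30). Since JG ⟂ GW (tangency), |JW| = √(11.3² + 38.8²) = 40.41 regardless of where G sits on A1. So W lies on both circle(M, 84.94) and circle(J, 40.41); the above-MN intersection is W = (70.93, 46.74). G is the foot of the tangent from W: G = (62.53, 8.856).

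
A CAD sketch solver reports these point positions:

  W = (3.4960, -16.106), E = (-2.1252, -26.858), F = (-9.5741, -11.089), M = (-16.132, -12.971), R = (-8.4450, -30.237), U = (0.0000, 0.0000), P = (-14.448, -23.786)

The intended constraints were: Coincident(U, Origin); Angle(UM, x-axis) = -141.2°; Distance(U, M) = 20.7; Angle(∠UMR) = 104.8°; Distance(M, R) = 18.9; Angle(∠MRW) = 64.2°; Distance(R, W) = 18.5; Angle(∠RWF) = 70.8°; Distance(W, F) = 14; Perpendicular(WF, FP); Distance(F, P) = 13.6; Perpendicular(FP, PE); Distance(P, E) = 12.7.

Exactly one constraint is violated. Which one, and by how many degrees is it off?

Perpendicular(FP, PE) — off by 7.00°.

U = (0.00, 0.00) ✓; UM at -141.2° ✓; |UM| = 20.70 ✓; ∠UMR = 104.8° ✓; |MR| = 18.90 ✓; ∠MRW = 64.20° ✓; |RW| = 18.50 ✓; ∠RWF = 70.80° ✓; |WF| = 14.00 ✓; ∠(WF, FP) = 90.00° ✓; |FP| = 13.60 ✓; ∠(FP, PE) = 97.00° ✗; |PE| = 12.70 ✓.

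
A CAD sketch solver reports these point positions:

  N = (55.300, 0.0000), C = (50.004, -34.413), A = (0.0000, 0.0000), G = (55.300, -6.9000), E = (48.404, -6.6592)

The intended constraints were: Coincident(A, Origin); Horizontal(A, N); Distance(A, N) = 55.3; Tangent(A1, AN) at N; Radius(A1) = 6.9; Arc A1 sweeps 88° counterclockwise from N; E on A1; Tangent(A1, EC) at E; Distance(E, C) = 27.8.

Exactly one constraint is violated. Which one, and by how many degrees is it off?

Tangent(A1, EC) at E — off by 5.30°.

A = (0.00, 0.00) ✓; A.y = 0.00, N.y = 0.00 ✓; |AN| = 55.30 ✓; ∠(GN, NA) = 90.00° ✓; |GN| = 6.900 ✓; bearing(G→E) − bearing(G→N) = 88.00° ✓; |GE| = 6.900 ✓; ∠(GE, EC) = 84.70° ✗; |EC| = 27.80 ✓.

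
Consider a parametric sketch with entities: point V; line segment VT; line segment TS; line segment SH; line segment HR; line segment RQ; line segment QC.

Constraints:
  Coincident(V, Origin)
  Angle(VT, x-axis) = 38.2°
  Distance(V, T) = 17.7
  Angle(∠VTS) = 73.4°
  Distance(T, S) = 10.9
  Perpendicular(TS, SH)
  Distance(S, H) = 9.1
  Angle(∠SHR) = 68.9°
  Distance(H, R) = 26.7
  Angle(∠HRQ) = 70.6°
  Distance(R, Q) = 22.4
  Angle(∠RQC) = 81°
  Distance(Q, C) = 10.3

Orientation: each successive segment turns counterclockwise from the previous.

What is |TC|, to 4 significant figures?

12.11

V is at the origin; VT runs at 38.2° with length 17.7, so T = (13.91, 10.95). ∠VTS = 73.4° gives TS at 144.8° from the x-axis; with |TS| = 10.9, S = (5.003, 17.23). TS ⟂ SH, so SH runs at -125.2°; with |SH| = 9.1, H = (-0.2427, 9.793). ∠SHR = 68.9° gives HR at -14.10° from the x-axis; with |HR| = 26.7, R = (25.65, 3.288). ∠HRQ = 70.6° gives RQ at 95.30° from the x-axis; with |RQ| = 22.4, Q = (23.58, 25.59). ∠RQC = 81.0° gives QC at -165.7° from the x-axis; with |QC| = 10.3, C = (13.60, 23.05). Then |TC| = |C − T| = 12.11.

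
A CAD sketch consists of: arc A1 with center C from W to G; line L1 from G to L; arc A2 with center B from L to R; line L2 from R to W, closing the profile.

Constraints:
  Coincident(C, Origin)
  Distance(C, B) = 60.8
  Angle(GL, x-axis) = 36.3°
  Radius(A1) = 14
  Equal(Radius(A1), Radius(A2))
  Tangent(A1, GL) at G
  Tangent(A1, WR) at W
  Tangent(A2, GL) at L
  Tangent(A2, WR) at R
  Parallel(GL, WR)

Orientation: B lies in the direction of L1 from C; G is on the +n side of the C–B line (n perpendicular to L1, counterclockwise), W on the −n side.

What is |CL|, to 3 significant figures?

62.4

Tangency of A1 to both parallel lines with radius 14.0 puts G and W at C ± 14.0·n: G = (-8.29, 11.3), W = (8.29, -11.3). Equal radii place L and R the same way about B: L = B + 14.0·n = (40.7, 47.3), R = B − 14.0·n = (57.3, 24.7). Then |CL| = |L − C| = 62.4.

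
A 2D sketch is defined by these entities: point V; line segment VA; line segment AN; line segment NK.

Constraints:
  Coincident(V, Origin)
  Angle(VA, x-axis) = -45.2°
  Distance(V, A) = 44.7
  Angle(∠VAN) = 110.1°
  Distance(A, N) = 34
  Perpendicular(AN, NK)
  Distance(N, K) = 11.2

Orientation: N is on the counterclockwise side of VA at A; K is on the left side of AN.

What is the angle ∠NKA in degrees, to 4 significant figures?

71.77°

∠VAN = 110.1°, so AN runs at -45.2° + (180° − 110.1°) = 24.70° from the x-axis; with |AN| = 34.0, N = A + 34.0·(cos 24.70°, sin 24.70°) = (62.39, -17.51). AN ⟂ NK; with |NK| = 11.2 on the left of AN, K = N + 11.2·(-0.4179, 0.9085) = (57.71, -7.335). Then cos ∠NKA = KN·KA / (|KN||KA|), giving 71.77°.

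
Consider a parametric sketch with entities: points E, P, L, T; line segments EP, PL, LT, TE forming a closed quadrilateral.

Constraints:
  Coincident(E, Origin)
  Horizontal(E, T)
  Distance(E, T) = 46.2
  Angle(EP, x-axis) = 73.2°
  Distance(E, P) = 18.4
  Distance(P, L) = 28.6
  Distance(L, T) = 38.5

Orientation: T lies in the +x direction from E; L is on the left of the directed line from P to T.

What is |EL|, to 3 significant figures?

44.6

Checks: |PL| = 28.60 ✓; |LT| = 38.50 ✓.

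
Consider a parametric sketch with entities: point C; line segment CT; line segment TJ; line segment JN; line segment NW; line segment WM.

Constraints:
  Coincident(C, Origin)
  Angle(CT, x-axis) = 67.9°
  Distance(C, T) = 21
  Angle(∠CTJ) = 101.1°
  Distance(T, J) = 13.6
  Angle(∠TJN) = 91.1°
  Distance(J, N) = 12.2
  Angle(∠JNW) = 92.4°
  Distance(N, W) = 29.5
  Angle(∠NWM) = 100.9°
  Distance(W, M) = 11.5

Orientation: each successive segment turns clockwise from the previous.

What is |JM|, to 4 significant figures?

32.20

C is at the origin; CT runs at 67.9° with length 21.0, so T = (7.901, 19.46). ∠CTJ = 101.1° gives TJ at -11.00° from the x-axis; with |TJ| = 13.6, J = (21.25, 16.86). ∠TJN = 91.1° gives JN at -99.90° from the x-axis; with |JN| = 12.2, N = (19.15, 4.844). ∠JNW = 92.4° gives NW at 172.5° from the x-axis; with |NW| = 29.5, W = (-10.09, 8.694). ∠NWM = 100.9° gives WM at 93.40° from the x-axis; with |WM| = 11.5, M = (-10.78, 20.17). Then |JM| = |M − J| = 32.20.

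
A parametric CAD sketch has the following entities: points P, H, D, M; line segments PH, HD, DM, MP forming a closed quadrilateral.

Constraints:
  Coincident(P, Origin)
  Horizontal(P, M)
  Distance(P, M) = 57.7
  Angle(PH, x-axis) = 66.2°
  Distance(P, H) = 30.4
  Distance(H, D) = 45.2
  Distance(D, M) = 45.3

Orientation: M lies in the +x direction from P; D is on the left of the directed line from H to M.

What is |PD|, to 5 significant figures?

70.397

Checks: |PM| = 57.70 ✓; |PH| = 30.40 ✓; |HD| = 45.20 ✓; |DM| = 45.30 ✓.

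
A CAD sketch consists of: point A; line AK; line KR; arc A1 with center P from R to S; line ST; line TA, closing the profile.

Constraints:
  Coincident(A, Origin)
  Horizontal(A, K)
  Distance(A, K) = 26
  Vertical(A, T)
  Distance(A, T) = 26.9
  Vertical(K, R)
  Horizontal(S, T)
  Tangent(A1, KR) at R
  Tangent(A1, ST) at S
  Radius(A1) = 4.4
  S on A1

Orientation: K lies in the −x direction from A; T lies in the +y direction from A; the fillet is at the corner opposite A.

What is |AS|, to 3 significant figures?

34.5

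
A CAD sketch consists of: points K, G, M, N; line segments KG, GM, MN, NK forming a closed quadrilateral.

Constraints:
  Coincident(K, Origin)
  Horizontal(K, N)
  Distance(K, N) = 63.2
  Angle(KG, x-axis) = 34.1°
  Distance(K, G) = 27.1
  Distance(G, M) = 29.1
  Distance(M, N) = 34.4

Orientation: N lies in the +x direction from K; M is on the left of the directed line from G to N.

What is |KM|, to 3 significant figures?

56.2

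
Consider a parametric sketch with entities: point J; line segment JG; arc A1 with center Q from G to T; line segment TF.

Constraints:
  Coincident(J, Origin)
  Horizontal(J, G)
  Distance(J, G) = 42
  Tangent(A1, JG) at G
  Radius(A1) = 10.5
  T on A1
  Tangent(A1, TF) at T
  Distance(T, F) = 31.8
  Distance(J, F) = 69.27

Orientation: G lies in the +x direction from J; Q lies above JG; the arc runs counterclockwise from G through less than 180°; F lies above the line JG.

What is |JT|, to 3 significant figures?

53.3

J is at the origin; JG is horizontal with |JG| = 42.0 and G on the +x side, so G = (42.0, 0.00). The tangent condition forces QG to be normal to JG, so Q = G + (0, 10.5) = (42.0, 10.5). Since QT ⟂ TF (tangency), |QF| = √(10.5² + 31.8²) = 33.5 regardless of where T sits on A1. So F lies on both circle(J, 69.27) and circle(Q, 33.5); the above-JG intersection is F = (55.8, 41.0). T is the foot of the tangent from F: T = (52.4, 9.38).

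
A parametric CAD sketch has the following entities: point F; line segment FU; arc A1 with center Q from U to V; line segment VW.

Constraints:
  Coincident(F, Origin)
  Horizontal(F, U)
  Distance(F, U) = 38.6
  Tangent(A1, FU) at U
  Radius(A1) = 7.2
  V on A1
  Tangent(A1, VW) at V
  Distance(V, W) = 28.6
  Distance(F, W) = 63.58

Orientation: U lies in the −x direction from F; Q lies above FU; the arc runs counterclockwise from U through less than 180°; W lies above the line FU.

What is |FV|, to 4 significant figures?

36.08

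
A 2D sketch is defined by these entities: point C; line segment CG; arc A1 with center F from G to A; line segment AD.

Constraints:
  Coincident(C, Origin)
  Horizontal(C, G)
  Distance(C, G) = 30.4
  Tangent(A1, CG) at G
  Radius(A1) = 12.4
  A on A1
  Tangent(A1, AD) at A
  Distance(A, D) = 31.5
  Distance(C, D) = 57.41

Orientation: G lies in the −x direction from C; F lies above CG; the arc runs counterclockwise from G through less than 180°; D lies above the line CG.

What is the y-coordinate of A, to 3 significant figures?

18.2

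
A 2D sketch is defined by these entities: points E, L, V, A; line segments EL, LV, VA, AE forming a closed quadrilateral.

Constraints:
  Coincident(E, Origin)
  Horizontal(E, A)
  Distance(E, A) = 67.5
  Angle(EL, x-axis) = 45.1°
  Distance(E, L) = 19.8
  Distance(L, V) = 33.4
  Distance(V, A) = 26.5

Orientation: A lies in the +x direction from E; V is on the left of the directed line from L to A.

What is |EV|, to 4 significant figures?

50.23

Checks: |LV| = 33.40 ✓; |VA| = 26.50 ✓.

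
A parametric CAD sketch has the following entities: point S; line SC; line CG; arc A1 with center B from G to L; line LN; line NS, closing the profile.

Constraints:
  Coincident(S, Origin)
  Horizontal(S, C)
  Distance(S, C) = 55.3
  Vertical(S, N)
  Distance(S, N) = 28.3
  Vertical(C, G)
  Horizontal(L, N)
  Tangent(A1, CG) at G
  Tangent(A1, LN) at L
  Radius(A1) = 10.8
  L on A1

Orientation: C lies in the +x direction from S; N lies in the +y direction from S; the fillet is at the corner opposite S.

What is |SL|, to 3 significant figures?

52.7

S is at the origin; S and C share the same y with |SC| = 55.3 and C on the +x side, so C = (55.3, 0.00). S and N share the same x with |SN| = 28.3 and N on the +y side, so N = (0.00, 28.3). The virtual corner opposite S is at (55.3, 28.3). The tangent condition forces BG to be normal to CG and A1 meets LN tangentially, so BL is at right angles to LN, with radius 10.8, so the center B sits 10.8 in from both sides at B = (44.5, 17.5). That places the tangent points at G = (55.3, 17.5) on CG and L = (44.5, 28.3) on LN. Then |SL| = |L − S| = 52.7.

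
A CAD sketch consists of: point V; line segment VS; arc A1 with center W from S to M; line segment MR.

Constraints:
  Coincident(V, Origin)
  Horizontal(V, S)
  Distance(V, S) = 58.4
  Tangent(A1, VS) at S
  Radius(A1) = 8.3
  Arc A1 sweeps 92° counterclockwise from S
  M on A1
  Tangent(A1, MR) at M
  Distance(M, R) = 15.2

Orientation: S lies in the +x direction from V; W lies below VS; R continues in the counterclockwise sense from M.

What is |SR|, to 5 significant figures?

25.016

V is at the origin; VS is horizontal with |VS| = 58.4 and S on the +x side, so S = (58.400, 0.0000). Since A1 is tangent to VS there, WS ⟂ VS, so W = S + (0, -8.3) = (58.400, -8.3000). On A1, S sits at bearing 90° from W; a 92° counterclockwise sweep puts M at bearing 182°, so M = W + 8.3·(cos 182°, sin 182°) = (50.105, -8.5897). A1 meets MR tangentially, so WM is at right angles to MR, so MR runs along (−sin 182°, cos 182°); with |MR| = 15.2, R = (50.636, -23.780). Then |SR| = |R − S| = 25.016.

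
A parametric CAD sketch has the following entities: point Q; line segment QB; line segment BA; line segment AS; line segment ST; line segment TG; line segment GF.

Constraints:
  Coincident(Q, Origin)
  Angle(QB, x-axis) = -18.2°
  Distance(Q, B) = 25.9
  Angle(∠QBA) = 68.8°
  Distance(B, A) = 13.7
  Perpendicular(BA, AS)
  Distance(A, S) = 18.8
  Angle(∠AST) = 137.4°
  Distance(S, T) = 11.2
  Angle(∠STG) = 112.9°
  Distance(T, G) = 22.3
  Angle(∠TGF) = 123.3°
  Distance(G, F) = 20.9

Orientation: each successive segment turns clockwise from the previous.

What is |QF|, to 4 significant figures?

38.36

∠STG = 112.9° gives TG at 30.90° from the x-axis; with |TG| = 22.3, G = (18.96, 15.80). ∠TGF = 123.3° gives GF at -25.80° from the x-axis; with |GF| = 20.9, F = (37.77, 6.704). Then |QF| = |F − Q| = 38.36.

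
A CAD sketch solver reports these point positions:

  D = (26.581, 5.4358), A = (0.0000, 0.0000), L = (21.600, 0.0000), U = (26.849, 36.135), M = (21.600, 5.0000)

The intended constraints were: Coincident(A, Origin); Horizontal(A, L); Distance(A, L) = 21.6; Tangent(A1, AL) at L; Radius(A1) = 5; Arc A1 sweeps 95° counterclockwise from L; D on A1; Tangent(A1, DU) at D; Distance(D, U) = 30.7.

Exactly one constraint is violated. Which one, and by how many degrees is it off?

Tangent(A1, DU) at D — off by 5.50°.

A = (0.00, 0.00) ✓; A.y = 0.00, L.y = 0.00 ✓; |AL| = 21.60 ✓; ∠(ML, LA) = 90.00° ✓; |ML| = 5.000 ✓; bearing(M→D) − bearing(M→L) = 95.00° ✓; |MD| = 5.000 ✓; ∠(MD, DU) = 95.50° ✗; |DU| = 30.70 ✓.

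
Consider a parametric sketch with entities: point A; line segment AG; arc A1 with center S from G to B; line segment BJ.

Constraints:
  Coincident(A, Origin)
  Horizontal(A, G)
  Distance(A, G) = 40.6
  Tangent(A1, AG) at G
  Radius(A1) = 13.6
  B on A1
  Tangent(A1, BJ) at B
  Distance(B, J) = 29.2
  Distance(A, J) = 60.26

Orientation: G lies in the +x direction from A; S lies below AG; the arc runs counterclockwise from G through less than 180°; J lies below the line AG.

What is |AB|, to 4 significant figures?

33.75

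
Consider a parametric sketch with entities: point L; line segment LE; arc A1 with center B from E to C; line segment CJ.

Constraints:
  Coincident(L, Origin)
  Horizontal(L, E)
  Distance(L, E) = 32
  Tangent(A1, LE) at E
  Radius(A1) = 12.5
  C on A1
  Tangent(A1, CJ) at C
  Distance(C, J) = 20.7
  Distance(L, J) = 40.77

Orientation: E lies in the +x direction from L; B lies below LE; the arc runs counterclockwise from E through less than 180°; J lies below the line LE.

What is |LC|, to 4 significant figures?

23.98

Checks: L = (0.00, 0.00) ✓; |BC| = 12.50 ✓; ∠(BC, CJ) = 90.00° ✓; |CJ| = 20.70 ✓; |LJ| = 40.77 ✓.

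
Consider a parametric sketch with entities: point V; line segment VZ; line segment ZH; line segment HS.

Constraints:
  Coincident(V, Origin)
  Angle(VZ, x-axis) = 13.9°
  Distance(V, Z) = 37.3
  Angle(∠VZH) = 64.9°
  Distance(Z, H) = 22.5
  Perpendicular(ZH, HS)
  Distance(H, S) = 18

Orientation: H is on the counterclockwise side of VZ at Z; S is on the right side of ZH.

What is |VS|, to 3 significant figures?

52.2

∠VZH = 64.9°, so ZH runs at 13.9° + (180° − 64.9°) = 129° from the x-axis; with |ZH| = 22.5, H = Z + 22.5·(cos 129°, sin 129°) = (22.0, 26.4). ZH is perpendicular to HS; with |HS| = 18.0 on the right of ZH, S = H + 18.0·(0.777, 0.629) = (36.0, 37.8). Then |VS| = |S − V| = 52.2.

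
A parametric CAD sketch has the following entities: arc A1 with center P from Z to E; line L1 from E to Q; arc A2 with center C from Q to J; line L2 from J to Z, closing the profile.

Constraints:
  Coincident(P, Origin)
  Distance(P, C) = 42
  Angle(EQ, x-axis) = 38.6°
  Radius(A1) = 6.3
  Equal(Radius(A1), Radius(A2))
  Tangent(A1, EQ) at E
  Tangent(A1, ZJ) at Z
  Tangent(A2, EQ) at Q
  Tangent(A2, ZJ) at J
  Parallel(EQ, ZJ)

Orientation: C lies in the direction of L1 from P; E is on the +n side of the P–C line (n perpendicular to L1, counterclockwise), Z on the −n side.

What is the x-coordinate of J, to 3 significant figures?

36.8

Tangency of A1 to both parallel lines with radius 6.3 puts E and Z at P ± 6.3·n: E = (-3.93, 4.92), Z = (3.93, -4.92). Equal radii place Q and J the same way about C: Q = C + 6.3·n = (28.9, 31.1), J = C − 6.3·n = (36.8, 21.3). So J.x = 36.8.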